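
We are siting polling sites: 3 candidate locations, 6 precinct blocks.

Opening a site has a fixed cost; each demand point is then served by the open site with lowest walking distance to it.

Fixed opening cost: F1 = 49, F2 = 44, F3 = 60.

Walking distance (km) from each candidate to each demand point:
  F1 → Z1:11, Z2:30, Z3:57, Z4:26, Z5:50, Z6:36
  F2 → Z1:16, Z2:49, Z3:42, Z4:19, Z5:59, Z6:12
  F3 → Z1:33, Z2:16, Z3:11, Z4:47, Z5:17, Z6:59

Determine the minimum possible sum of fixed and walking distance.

195

Open {F2, F3}: assign each demand point to its cheapest open site.
  Z1→F2 16, Z2→F3 16, Z3→F3 11, Z4→F2 19, Z5→F3 17, Z6→F2 12
  walking distance 91, fixed 104 → total 195.
Compare {F1, F3}: walking distance 117 + fixed 109 = 226.
Compare {F1, F2, F3}: walking distance 86 + fixed 153 = 239.
Compare {F2}: walking distance 197 + fixed 44 = 241.
All other subsets cost ≥ 226. Minimum total cost: 195.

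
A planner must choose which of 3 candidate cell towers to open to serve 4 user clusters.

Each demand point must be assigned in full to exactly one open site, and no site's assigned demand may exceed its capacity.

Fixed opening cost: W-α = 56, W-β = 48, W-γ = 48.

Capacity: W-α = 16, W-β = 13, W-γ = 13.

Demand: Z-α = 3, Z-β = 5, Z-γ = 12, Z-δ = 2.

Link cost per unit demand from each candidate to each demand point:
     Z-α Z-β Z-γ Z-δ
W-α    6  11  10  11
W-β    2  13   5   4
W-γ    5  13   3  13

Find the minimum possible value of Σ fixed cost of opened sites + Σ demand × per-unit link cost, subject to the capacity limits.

211

Open {W-β, W-γ}; cheapest assignment that respects the capacities:
  W-β (cap 13, load 10): Z-α, Z-β, Z-δ — cost 3×2 + 5×13 + 2×4 = 79
  W-γ (cap 13, load 12): Z-γ — cost 12×3 = 36
  Shipping 115, fixed 96 → total 211.
  Any other capacity-feasible assignment to {W-β, W-γ} ships for at least 115.
Compare {W-α, W-γ}: its best feasible assignment gives total 235.
Compare {W-α, W-β, W-γ}: its best feasible assignment gives total 257.
Every other set of open sites that can feasibly serve all demand totals ≥ 235 even under its best assignment. Minimum: 211.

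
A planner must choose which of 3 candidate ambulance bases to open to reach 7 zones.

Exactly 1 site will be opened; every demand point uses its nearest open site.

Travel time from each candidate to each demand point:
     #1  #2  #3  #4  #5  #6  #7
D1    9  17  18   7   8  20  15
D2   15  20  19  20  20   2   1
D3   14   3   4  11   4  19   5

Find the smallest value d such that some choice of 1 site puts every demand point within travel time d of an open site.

Open {D3}.
  Farthest demand point is #6 at travel time 19 (to D3); all others are ≤ 19.
With {D1} the worst case is 20.
With {D2} the worst case is 20.
No size-1 selection achieves below 19.

19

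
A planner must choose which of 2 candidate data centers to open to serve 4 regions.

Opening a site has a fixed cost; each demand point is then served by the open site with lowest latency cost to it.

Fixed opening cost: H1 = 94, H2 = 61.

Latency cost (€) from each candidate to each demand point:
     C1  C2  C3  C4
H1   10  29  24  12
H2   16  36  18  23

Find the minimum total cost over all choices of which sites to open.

154

Open {H2}: assign each demand point to its cheapest open site.
  C1→H2 16, C2→H2 36, C3→H2 18, C4→H2 23
  latency cost 93, fixed 61 → total 154.
Compare {H1}: latency cost 75 + fixed 94 = 169.
Compare {H1, H2}: latency cost 69 + fixed 155 = 224.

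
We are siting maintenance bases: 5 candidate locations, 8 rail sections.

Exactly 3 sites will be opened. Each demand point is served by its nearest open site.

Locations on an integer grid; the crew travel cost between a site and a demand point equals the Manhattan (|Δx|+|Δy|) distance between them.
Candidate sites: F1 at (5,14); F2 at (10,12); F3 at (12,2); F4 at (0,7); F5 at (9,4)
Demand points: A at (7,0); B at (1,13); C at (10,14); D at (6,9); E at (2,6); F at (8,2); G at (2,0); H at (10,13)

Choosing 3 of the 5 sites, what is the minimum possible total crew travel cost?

38

Open {F2, F4, F5}.
  A→F5 6, B→F4 7, C→F2 2, D→F2 7, E→F4 3, F→F5 3, G→F4 9, H→F2 1  ⇒ total 38.
Compare {F2, F3, F4}: total 40.
Compare {F1, F2, F5}: total 43.
No size-3 selection does better; minimum is 38.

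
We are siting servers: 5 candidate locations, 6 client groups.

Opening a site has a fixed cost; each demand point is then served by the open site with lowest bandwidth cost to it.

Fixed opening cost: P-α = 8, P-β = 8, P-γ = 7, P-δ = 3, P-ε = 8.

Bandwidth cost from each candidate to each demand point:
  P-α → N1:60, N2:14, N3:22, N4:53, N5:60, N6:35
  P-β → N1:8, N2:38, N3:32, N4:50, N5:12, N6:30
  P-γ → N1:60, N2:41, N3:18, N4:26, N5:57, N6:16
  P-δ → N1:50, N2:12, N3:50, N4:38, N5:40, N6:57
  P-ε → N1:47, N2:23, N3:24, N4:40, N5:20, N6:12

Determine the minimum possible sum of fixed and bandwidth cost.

110

Open {P-β, P-γ, P-δ}: assign each demand point to its cheapest open site.
  N1→P-β 8, N2→P-δ 12, N3→P-γ 18, N4→P-γ 26, N5→P-β 12, N6→P-γ 16
  bandwidth cost 92, fixed 18 → total 110.
Compare {P-β, P-γ, P-δ, P-ε}: bandwidth cost 88 + fixed 26 = 114.
Compare {P-α, P-β, P-γ}: bandwidth cost 94 + fixed 23 = 117.
Compare {P-α, P-β, P-γ, P-δ}: bandwidth cost 92 + fixed 26 = 118.
All other subsets cost ≥ 114. Minimum total cost: 110.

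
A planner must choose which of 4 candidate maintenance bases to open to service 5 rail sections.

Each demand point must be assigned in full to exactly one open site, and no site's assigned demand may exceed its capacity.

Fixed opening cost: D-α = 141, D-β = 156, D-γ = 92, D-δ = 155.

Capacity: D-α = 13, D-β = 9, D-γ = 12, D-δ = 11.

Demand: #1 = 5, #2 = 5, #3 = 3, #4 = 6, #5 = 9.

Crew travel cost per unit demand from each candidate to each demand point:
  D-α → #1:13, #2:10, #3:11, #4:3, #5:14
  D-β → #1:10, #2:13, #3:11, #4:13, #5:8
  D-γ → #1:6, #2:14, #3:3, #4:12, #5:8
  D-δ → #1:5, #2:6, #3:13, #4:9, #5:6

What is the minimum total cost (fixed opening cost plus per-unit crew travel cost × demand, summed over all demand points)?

Open {D-α, D-γ, D-δ}; cheapest assignment that respects the capacities:
  D-α (cap 13, load 6): #4 — cost 6×3 = 18
  D-γ (cap 12, load 12): #3, #5 — cost 3×3 + 9×8 = 81
  D-δ (cap 11, load 10): #1, #2 — cost 5×5 + 5×6 = 55
  Shipping 154, fixed 388 → total 542.
  Any other capacity-feasible assignment to {D-α, D-γ, D-δ} ships for at least 154.
Compare {D-α, D-β, D-γ}: its best feasible assignment gives total 568.
Compare {D-β, D-γ, D-δ}: its best feasible assignment gives total 598.
Every other set of open sites that can feasibly serve all demand totals ≥ 568 even under its best assignment. Minimum: 542.

542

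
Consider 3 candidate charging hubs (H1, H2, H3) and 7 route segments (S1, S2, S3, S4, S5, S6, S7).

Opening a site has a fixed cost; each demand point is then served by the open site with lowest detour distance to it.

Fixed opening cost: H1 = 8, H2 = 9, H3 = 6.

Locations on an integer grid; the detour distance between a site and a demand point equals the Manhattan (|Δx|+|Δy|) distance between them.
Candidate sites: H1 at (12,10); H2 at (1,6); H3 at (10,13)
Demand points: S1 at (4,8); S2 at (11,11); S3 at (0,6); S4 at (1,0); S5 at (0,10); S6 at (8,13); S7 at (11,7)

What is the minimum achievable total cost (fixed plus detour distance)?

44

Open {H2, H3}: assign each demand point to its cheapest open site.
  S1→H2 5, S2→H3 3, S3→H2 1, S4→H2 6, S5→H2 5, S6→H3 2, S7→H3 7
  detour distance 29, fixed 15 → total 44.
Compare {H1, H2}: detour distance 30 + fixed 17 = 47.
Compare {H1, H2, H3}: detour distance 25 + fixed 23 = 48.
Compare {H2}: detour distance 57 + fixed 9 = 66.
All other subsets cost ≥ 47. Minimum total cost: 44.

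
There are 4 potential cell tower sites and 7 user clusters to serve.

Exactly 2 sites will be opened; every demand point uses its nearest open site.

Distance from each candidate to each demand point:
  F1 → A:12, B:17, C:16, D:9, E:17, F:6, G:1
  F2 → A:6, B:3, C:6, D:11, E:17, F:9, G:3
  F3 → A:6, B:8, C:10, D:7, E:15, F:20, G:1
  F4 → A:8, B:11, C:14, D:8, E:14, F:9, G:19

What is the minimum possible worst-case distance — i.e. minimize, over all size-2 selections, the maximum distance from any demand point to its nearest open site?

Open {F1, F4}.
  Farthest demand point is C at distance 14 (to F4); all others are ≤ 14.
With {F2, F4} the worst case is 14.
With {F3, F4} the worst case is 14.
No size-2 selection achieves below 14.

14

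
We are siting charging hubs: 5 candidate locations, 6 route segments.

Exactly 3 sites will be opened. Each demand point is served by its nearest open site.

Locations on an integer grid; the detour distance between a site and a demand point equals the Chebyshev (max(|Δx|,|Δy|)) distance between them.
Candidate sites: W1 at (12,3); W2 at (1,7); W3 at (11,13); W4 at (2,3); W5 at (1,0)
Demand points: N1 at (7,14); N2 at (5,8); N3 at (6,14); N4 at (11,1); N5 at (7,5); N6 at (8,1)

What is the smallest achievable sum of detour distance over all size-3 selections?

Open {W1, W2, W3}.
  N1→W3 4, N2→W2 4, N3→W3 5, N4→W1 2, N5→W1 5, N6→W1 4  ⇒ total 24.
Compare {W1, W3, W4}: total 25.
Compare {W1, W3, W5}: total 26.
No size-3 selection does better; minimum is 24.

24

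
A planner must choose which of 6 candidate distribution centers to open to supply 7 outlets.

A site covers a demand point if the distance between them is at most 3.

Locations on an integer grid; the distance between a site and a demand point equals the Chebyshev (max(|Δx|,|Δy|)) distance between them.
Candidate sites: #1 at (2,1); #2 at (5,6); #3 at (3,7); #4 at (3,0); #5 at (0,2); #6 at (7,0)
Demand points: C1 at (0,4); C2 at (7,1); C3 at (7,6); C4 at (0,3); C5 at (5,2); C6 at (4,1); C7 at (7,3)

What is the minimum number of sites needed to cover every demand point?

Coverage sets (demand points within 3 of each site):
  #1: {C1, C4, C5, C6}
  #2: {C3, C7}
  #3: {C1}
  #4: {C4, C5, C6}
  #5: {C1, C4}
  #6: {C2, C5, C6, C7}
No 2 sites suffice: every size-2 union leaves at least one demand point uncovered.
But {#1, #2, #6} covers everything, so the minimum is 3.

3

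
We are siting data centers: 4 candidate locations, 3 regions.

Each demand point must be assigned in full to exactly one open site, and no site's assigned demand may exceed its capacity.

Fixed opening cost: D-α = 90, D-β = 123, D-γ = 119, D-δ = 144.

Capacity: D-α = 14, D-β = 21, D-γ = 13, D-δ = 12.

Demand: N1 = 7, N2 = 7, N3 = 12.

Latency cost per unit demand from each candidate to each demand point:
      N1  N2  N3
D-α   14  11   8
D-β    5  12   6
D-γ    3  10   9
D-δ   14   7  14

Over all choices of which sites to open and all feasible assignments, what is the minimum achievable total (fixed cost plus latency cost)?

Open {D-α, D-β}; cheapest assignment that respects the capacities:
  D-α (cap 14, load 7): N2 — cost 7×11 = 77
  D-β (cap 21, load 19): N1, N3 — cost 7×5 + 12×6 = 107
  Shipping 184, fixed 213 → total 397.
  Any other capacity-feasible assignment to {D-α, D-β} ships for at least 184.
Compare {D-β, D-γ}: its best feasible assignment gives total 419.
Compare {D-β, D-δ}: its best feasible assignment gives total 423.
Every other set of open sites that can feasibly serve all demand totals ≥ 419 even under its best assignment. Minimum: 397.

397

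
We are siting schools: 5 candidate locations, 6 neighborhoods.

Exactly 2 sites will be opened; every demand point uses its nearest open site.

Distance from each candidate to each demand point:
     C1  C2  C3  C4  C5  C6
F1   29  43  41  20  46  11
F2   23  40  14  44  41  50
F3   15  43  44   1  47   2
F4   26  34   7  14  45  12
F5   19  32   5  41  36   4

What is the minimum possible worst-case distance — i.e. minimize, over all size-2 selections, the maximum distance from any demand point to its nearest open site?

36

Open {F1, F5}.
  Farthest demand point is C5 at distance 36 (to F5); all others are ≤ 36.
With {F3, F5} the worst case is 36.
With {F4, F5} the worst case is 36.
No size-2 selection achieves below 36.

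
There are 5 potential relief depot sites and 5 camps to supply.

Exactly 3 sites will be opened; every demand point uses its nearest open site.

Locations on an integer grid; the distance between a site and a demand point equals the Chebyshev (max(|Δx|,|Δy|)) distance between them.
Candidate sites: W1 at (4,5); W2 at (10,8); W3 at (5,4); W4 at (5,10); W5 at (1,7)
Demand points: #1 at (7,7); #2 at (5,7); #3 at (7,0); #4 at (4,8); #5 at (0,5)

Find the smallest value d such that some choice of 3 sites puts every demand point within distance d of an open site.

Open {W1, W2, W3}.
  Farthest demand point is #3 at distance 4 (to W3); all others are ≤ 4.
With {W1, W3, W4} the worst case is 4.
With {W1, W3, W5} the worst case is 4.
No size-3 selection achieves below 4.

4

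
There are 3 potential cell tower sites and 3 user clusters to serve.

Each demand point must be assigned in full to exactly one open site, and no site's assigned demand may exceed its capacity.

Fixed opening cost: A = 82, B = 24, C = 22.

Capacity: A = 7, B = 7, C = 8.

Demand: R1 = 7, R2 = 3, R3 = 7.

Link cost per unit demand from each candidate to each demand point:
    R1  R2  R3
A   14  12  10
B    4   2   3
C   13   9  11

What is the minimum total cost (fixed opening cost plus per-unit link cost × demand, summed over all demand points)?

253

Open {A, B, C}; cheapest assignment that respects the capacities:
  A (cap 7, load 7): R3 — cost 7×10 = 70
  B (cap 7, load 7): R1 — cost 7×4 = 28
  C (cap 8, load 3): R2 — cost 3×9 = 27
  Shipping 125, fixed 128 → total 253.
  Any other capacity-feasible assignment to {A, B, C} ships for at least 125.
Total demand is 17 and no other set of sites has combined capacity ≥ 17, so {A, B, C} is the only feasible choice of open sites. Minimum: 253.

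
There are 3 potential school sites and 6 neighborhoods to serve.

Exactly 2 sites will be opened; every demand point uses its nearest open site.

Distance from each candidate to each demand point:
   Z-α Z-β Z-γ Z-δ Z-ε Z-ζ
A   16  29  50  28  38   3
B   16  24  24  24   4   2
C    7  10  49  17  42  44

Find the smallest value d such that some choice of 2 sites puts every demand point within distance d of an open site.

Open {A, B}.
  Farthest demand point is Z-β at distance 24 (to B); all others are ≤ 24.
With {B, C} the worst case is 24.
With {A, C} the worst case is 49.
No size-2 selection achieves below 24.

24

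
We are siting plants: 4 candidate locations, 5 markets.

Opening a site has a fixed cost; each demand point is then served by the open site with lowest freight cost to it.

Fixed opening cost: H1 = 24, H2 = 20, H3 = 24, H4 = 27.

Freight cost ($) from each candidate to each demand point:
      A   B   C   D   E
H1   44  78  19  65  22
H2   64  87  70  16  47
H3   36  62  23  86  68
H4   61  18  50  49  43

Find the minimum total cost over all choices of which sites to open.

190

Open {H1, H2, H4}: assign each demand point to its cheapest open site.
  A→H1 44, B→H4 18, C→H1 19, D→H2 16, E→H1 22
  freight cost 119, fixed 71 → total 190.
Compare {H1, H4}: freight cost 152 + fixed 51 = 203.
Compare {H1, H2, H3, H4}: freight cost 111 + fixed 95 = 206.
Compare {H2, H3, H4}: freight cost 136 + fixed 71 = 207.
All other subsets cost ≥ 203. Minimum total cost: 190.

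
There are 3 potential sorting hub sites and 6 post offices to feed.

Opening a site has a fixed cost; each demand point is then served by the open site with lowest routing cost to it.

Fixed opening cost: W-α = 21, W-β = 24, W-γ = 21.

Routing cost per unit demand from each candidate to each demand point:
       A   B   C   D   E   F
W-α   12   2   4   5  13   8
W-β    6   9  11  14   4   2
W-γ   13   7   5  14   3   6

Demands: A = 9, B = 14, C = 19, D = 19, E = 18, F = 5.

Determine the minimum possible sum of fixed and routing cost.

380

Open {W-α, W-β}: assign each demand point to its cheapest open site.
  A→W-β 9×6=54, B→W-α 14×2=28, C→W-α 19×4=76, D→W-α 19×5=95, E→W-β 18×4=72, F→W-β 5×2=10
  routing cost 335, fixed 45 → total 380.
Compare {W-α, W-β, W-γ}: routing cost 317 + fixed 66 = 383.
Compare {W-α, W-γ}: routing cost 391 + fixed 42 = 433.
Compare {W-α}: routing cost 581 + fixed 21 = 602.
All other subsets cost ≥ 383. Minimum total cost: 380.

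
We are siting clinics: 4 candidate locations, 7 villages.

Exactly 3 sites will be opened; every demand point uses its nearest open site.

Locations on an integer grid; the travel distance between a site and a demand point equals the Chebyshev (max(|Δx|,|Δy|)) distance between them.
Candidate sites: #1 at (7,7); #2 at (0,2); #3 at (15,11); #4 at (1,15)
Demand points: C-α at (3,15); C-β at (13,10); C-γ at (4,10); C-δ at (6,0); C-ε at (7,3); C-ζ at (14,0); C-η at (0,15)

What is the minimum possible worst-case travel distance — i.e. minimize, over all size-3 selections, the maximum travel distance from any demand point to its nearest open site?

Open {#1, #2, #4}.
  Farthest demand point is C-ζ at travel distance 7 (to #1); all others are ≤ 7.
With {#1, #3, #4} the worst case is 7.
With {#1, #2, #3} the worst case is 8.
No size-3 selection achieves below 7.

7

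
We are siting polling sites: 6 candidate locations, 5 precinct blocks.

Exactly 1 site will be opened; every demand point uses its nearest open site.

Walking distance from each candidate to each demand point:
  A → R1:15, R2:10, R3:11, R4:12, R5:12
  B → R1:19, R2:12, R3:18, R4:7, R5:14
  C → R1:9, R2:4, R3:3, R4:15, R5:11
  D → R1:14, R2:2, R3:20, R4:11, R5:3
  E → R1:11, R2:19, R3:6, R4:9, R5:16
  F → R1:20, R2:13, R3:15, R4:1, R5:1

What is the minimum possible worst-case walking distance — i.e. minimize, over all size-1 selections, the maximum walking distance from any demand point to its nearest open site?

15

Open {A}.
  Farthest demand point is R1 at walking distance 15 (to A); all others are ≤ 15.
With {C} the worst case is 15.
With {B} the worst case is 19.
No size-1 selection achieves below 15.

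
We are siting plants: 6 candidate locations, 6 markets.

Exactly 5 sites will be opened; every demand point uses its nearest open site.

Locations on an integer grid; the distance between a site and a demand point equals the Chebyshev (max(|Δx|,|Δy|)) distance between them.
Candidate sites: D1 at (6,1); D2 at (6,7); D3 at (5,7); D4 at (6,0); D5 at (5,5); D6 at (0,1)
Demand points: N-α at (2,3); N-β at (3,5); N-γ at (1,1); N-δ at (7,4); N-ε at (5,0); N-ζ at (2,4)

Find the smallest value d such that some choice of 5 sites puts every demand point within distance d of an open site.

Open {D1, D2, D3, D4, D6}.
  Farthest demand point is N-δ at distance 3 (to D1); all others are ≤ 3.
With {D1, D2, D3, D5, D6} the worst case is 3.
With {D1, D2, D4, D5, D6} the worst case is 3.
No size-5 selection achieves below 3.

3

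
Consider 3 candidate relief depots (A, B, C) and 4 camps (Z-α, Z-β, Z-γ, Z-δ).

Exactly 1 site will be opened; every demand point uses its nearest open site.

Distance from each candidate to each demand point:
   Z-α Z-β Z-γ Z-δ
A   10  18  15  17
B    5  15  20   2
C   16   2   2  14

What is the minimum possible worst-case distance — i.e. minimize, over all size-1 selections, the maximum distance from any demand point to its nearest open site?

16

Open {C}.
  Farthest demand point is Z-α at distance 16 (to C); all others are ≤ 16.
With {A} the worst case is 18.
With {B} the worst case is 20.
No size-1 selection achieves below 16.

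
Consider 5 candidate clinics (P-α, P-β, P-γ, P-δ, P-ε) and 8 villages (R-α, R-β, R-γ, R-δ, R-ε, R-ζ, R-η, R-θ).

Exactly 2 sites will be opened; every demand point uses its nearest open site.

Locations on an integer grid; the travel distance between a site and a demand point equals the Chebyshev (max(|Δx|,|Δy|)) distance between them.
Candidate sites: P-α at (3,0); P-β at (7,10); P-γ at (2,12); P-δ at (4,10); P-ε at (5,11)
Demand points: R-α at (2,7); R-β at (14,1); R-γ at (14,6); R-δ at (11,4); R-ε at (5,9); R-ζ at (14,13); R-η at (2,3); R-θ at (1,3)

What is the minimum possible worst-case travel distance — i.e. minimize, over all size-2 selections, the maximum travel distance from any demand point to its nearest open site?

9

Open {P-α, P-β}.
  Farthest demand point is R-β at travel distance 9 (to P-β); all others are ≤ 9.
With {P-β, P-γ} the worst case is 9.
With {P-β, P-δ} the worst case is 9.
No size-2 selection achieves below 9.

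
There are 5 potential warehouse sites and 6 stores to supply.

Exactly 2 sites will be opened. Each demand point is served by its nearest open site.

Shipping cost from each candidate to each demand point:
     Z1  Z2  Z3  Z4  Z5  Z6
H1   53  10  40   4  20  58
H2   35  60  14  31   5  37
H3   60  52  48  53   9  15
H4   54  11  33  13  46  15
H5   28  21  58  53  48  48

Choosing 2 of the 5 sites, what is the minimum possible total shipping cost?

Open {H2, H4}.
  Z1→H2 35, Z2→H4 11, Z3→H2 14, Z4→H4 13, Z5→H2 5, Z6→H4 15  ⇒ total 93.
Compare {H1, H2}: total 105.
Compare {H1, H3}: total 131.
No size-2 selection does better; minimum is 93.

93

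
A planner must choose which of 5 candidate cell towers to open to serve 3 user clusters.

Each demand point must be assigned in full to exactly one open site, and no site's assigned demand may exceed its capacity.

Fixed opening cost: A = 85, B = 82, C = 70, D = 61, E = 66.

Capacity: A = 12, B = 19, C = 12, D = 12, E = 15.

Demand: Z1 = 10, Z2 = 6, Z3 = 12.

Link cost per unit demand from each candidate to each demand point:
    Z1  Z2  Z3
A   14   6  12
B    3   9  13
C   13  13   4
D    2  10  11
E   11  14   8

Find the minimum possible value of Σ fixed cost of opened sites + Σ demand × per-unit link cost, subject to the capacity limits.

284

Open {B, C}; cheapest assignment that respects the capacities:
  B (cap 19, load 16): Z1, Z2 — cost 10×3 + 6×9 = 84
  C (cap 12, load 12): Z3 — cost 12×4 = 48
  Shipping 132, fixed 152 → total 284.
  Any other capacity-feasible assignment to {B, C} ships for at least 132.
Compare {A, C, D}: its best feasible assignment gives total 320.
Compare {B, E}: its best feasible assignment gives total 328.
Every other set of open sites that can feasibly serve all demand totals ≥ 320 even under its best assignment. Minimum: 284.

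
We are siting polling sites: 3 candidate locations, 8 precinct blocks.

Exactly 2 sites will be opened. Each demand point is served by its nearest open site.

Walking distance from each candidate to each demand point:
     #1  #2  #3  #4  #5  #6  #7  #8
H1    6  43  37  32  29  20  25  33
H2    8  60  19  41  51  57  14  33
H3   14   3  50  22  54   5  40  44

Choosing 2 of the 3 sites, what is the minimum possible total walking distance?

155

Open {H2, H3}.
  #1→H2 8, #2→H3 3, #3→H2 19, #4→H3 22, #5→H2 51, #6→H3 5, #7→H2 14, #8→H2 33  ⇒ total 155.
Compare {H1, H3}: total 160.
Compare {H1, H2}: total 196.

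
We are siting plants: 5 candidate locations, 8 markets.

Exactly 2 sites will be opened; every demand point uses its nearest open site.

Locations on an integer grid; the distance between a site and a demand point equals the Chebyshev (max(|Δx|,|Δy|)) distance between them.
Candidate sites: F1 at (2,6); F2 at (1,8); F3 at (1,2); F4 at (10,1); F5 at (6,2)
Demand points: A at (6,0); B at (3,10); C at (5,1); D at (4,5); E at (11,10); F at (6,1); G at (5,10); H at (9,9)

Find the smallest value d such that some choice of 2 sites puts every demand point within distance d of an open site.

8

Open {F1, F5}.
  Farthest demand point is E at distance 8 (to F5); all others are ≤ 8.
With {F2, F5} the worst case is 8.
With {F3, F5} the worst case is 8.
No size-2 selection achieves below 8.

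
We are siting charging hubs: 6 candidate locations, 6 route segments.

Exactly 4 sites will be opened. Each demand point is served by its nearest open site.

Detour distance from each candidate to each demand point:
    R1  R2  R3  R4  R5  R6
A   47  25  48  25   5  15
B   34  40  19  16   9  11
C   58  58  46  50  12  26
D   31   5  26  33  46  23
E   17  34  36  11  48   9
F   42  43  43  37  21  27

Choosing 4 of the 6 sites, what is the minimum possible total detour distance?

66

Open {A, B, D, E}.
  R1→E 17, R2→D 5, R3→B 19, R4→E 11, R5→A 5, R6→E 9  ⇒ total 66.
Compare {B, C, D, E}: total 70.
Compare {B, D, E, F}: total 70.
No size-4 selection does better; minimum is 66.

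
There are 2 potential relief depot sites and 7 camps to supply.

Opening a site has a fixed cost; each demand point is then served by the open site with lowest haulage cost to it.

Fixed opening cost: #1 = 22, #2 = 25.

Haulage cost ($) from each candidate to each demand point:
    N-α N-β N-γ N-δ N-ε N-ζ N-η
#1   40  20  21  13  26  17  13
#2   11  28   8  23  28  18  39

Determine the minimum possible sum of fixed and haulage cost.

Open {#1, #2}: assign each demand point to its cheapest open site.
  N-α→#2 11, N-β→#1 20, N-γ→#2 8, N-δ→#1 13, N-ε→#1 26, N-ζ→#1 17, N-η→#1 13
  haulage cost 108, fixed 47 → total 155.
Compare {#1}: haulage cost 150 + fixed 22 = 172.
Compare {#2}: haulage cost 155 + fixed 25 = 180.

155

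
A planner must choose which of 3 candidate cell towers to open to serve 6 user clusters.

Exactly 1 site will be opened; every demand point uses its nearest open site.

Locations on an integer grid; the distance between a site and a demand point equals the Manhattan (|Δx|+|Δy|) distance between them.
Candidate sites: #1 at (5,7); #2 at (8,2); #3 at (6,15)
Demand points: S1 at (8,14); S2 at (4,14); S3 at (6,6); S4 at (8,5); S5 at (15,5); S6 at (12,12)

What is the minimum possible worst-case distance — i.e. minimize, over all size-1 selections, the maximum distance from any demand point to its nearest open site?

Open {#1}.
  Farthest demand point is S5 at distance 12 (to #1); all others are ≤ 12.
With {#2} the worst case is 16.
With {#3} the worst case is 19.
No size-1 selection achieves below 12.

12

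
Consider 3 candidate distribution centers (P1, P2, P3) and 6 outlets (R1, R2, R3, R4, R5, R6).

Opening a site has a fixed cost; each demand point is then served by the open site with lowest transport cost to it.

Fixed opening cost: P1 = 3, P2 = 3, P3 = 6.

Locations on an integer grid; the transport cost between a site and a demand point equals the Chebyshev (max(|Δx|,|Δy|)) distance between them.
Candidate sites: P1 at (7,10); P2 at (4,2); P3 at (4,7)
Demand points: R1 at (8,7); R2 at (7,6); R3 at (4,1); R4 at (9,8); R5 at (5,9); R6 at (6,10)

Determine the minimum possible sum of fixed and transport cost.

Open {P1, P2}: assign each demand point to its cheapest open site.
  R1→P1 3, R2→P1 4, R3→P2 1, R4→P1 2, R5→P1 2, R6→P1 1
  transport cost 13, fixed 6 → total 19.
Compare {P1}: transport cost 21 + fixed 3 = 24.
Compare {P1, P2, P3}: transport cost 12 + fixed 12 = 24.
Compare {P1, P3}: transport cost 17 + fixed 9 = 26.
All other subsets cost ≥ 24. Minimum total cost: 19.

19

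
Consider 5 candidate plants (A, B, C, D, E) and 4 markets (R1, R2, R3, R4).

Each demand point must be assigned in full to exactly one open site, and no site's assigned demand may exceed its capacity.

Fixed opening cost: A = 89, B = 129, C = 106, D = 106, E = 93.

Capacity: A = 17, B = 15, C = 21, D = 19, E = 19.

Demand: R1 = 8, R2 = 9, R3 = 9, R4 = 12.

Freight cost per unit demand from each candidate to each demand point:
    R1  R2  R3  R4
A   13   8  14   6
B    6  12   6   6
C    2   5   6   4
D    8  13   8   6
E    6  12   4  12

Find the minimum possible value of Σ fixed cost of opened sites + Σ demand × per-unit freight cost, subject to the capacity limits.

376

Open {C, E}; cheapest assignment that respects the capacities:
  C (cap 21, load 21): R2, R4 — cost 9×5 + 12×4 = 93
  E (cap 19, load 17): R1, R3 — cost 8×6 + 9×4 = 84
  Shipping 177, fixed 199 → total 376.
  Any other capacity-feasible assignment to {C, E} ships for at least 177.
Compare {C, D}: its best feasible assignment gives total 441.
Compare {A, C, E}: its best feasible assignment gives total 457.
Every other set of open sites that can feasibly serve all demand totals ≥ 441 even under its best assignment. Minimum: 376.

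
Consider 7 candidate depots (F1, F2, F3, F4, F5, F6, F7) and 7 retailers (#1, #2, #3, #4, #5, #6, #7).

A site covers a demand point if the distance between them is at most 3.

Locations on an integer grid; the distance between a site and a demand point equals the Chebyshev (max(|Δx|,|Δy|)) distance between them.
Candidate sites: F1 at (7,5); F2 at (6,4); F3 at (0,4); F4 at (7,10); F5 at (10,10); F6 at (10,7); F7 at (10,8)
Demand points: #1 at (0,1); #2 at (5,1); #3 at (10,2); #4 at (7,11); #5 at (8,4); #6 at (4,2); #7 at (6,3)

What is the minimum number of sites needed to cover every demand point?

4

Coverage sets (demand points within 3 of each site):
  F1: {#3, #5, #6, #7}
  F2: {#2, #5, #6, #7}
  F3: {#1}
  F4: {#4}
  F5: {#4}
  F6: {#5}
  F7: {#4}
No 3 sites suffice: every size-3 union leaves at least one demand point uncovered.
But {F1, F2, F3, F4} covers everything, so the minimum is 4.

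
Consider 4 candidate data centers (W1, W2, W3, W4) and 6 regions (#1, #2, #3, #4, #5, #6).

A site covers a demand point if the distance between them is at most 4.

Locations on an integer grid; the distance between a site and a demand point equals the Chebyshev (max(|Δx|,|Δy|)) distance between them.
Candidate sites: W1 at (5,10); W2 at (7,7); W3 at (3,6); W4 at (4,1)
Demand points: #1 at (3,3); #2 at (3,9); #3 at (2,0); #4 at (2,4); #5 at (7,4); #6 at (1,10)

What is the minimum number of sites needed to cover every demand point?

Coverage sets (demand points within 4 of each site):
  W1: {#2, #6}
  W2: {#1, #2, #5}
  W3: {#1, #2, #4, #5, #6}
  W4: {#1, #3, #4, #5}
No single site covers all 6 demand points.
But {W1, W4} covers everything, so the minimum is 2.

2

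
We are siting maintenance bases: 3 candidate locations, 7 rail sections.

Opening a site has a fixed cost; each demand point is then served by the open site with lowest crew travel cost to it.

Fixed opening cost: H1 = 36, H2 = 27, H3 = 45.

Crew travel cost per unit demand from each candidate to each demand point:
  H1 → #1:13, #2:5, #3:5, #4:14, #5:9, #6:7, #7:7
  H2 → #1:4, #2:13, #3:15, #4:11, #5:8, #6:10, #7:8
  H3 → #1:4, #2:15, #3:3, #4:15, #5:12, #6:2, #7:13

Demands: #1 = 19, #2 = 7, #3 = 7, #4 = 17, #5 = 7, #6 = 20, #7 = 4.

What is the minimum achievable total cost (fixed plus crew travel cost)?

Open {H1, H2, H3}: assign each demand point to its cheapest open site.
  #1→H2 19×4=76, #2→H1 7×5=35, #3→H3 7×3=21, #4→H2 17×11=187, #5→H2 7×8=56, #6→H3 20×2=40, #7→H1 4×7=28
  crew travel cost 443, fixed 108 → total 551.
Compare {H2, H3}: crew travel cost 503 + fixed 72 = 575.
Compare {H1, H3}: crew travel cost 501 + fixed 81 = 582.
Compare {H1, H2}: crew travel cost 557 + fixed 63 = 620.
All other subsets cost ≥ 575. Minimum total cost: 551.

551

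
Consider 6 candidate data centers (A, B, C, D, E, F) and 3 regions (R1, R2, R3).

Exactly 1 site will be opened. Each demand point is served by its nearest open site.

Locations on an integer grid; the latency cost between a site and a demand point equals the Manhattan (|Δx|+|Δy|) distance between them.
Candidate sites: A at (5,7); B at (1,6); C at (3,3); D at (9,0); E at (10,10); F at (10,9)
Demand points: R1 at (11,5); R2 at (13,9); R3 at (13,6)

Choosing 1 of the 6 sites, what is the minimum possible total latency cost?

Open {F}.
  R1→F 5, R2→F 3, R3→F 6  ⇒ total 14.
Compare {E}: total 17.
Compare {A}: total 27.
No size-1 selection does better; minimum is 14.

14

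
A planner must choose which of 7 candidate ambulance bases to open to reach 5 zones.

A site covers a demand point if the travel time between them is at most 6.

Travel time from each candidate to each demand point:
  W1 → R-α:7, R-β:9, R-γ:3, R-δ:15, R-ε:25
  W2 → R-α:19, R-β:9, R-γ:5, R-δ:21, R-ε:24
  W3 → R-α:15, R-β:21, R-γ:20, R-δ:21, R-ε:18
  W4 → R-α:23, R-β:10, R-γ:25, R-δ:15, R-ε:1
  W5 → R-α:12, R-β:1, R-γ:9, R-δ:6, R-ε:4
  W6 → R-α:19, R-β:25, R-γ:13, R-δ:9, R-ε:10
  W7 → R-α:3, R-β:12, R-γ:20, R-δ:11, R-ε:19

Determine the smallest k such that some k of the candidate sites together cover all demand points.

Coverage sets (demand points within 6 of each site):
  W1: {R-γ}
  W2: {R-γ}
  W3: {}
  W4: {R-ε}
  W5: {R-β, R-δ, R-ε}
  W6: {}
  W7: {R-α}
No 2 sites suffice: every size-2 union leaves at least one demand point uncovered.
But {W1, W5, W7} covers everything, so the minimum is 3.

3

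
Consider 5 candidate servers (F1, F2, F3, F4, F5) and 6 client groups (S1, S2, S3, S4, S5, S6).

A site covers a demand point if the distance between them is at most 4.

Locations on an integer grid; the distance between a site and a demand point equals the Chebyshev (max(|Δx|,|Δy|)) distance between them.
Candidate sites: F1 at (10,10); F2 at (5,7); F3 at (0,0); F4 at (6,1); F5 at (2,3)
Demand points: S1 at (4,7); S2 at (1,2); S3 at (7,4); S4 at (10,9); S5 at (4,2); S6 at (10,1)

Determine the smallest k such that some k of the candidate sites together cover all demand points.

Coverage sets (demand points within 4 of each site):
  F1: {S4}
  F2: {S1, S3}
  F3: {S2, S5}
  F4: {S3, S5, S6}
  F5: {S1, S2, S5}
No 2 sites suffice: every size-2 union leaves at least one demand point uncovered.
But {F1, F4, F5} covers everything, so the minimum is 3.

3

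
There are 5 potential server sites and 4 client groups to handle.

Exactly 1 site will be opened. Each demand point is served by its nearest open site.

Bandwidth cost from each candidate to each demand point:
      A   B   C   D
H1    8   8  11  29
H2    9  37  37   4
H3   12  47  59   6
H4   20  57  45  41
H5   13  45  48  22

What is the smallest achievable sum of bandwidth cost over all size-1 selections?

56

Open {H1}.
  A→H1 8, B→H1 8, C→H1 11, D→H1 29  ⇒ total 56.
Compare {H2}: total 87.
Compare {H3}: total 124.
No size-1 selection does better; minimum is 56.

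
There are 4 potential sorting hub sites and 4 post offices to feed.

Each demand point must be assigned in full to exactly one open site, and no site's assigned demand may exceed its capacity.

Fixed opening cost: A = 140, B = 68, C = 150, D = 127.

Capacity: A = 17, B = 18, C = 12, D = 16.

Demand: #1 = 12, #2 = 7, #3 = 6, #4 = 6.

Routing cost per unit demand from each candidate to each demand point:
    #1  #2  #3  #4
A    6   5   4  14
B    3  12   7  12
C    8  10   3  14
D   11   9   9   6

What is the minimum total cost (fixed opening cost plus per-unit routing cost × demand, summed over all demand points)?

Open {B, D}; cheapest assignment that respects the capacities:
  B (cap 18, load 18): #1, #3 — cost 12×3 + 6×7 = 78
  D (cap 16, load 13): #2, #4 — cost 7×9 + 6×6 = 99
  Shipping 177, fixed 195 → total 372.
  Any other capacity-feasible assignment to {B, D} ships for at least 177.
Compare {A, B}: its best feasible assignment gives total 375.
Compare {A, B, D}: its best feasible assignment gives total 466.
Every other set of open sites that can feasibly serve all demand totals ≥ 375 even under its best assignment. Minimum: 372.

372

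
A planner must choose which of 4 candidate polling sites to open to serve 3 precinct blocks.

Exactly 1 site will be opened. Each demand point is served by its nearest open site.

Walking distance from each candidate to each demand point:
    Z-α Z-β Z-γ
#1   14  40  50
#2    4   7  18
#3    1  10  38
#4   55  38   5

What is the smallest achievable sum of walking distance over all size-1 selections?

Open {#2}.
  Z-α→#2 4, Z-β→#2 7, Z-γ→#2 18  ⇒ total 29.
Compare {#3}: total 49.
Compare {#4}: total 98.
No size-1 selection does better; minimum is 29.

29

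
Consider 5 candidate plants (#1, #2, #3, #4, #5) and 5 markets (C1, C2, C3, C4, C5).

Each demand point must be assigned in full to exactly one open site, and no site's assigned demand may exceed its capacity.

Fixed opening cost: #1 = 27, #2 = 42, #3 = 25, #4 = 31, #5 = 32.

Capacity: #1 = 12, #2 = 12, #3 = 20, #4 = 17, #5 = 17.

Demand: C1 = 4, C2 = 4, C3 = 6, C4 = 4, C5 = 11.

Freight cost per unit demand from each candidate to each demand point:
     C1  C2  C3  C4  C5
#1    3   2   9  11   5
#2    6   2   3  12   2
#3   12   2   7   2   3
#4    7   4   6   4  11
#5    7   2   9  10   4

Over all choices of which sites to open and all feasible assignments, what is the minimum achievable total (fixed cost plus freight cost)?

Open {#2, #3}; cheapest assignment that respects the capacities:
  #2 (cap 12, load 10): C1, C3 — cost 4×6 + 6×3 = 42
  #3 (cap 20, load 19): C2, C4, C5 — cost 4×2 + 4×2 + 11×3 = 49
  Shipping 91, fixed 67 → total 158.
  Any other capacity-feasible assignment to {#2, #3} ships for at least 91.
Compare {#1, #3}: its best feasible assignment gives total 167.
Compare {#3, #4}: its best feasible assignment gives total 169.
Every other set of open sites that can feasibly serve all demand totals ≥ 167 even under its best assignment. Minimum: 158.

158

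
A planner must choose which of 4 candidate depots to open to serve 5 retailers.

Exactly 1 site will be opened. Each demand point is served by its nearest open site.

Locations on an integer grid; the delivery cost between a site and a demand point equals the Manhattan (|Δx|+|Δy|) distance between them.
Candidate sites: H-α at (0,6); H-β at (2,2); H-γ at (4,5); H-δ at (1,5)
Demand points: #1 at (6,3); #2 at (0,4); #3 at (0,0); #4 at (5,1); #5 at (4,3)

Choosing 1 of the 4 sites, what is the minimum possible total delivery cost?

20

Open {H-β}.
  #1→H-β 5, #2→H-β 4, #3→H-β 4, #4→H-β 4, #5→H-β 3  ⇒ total 20.
Compare {H-γ}: total 25.
Compare {H-δ}: total 28.
No size-1 selection does better; minimum is 20.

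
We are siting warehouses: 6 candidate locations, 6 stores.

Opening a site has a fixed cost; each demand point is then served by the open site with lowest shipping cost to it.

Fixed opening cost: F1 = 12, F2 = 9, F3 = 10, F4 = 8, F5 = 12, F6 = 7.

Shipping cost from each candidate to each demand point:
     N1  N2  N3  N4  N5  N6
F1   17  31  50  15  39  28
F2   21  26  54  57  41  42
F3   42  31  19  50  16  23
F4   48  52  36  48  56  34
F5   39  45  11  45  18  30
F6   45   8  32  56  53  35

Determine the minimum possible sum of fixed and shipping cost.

Open {F1, F3, F6}: assign each demand point to its cheapest open site.
  N1→F1 17, N2→F6 8, N3→F3 19, N4→F1 15, N5→F3 16, N6→F3 23
  shipping cost 98, fixed 29 → total 127.
Compare {F1, F5, F6}: shipping cost 97 + fixed 31 = 128.
Compare {F1, F3, F5, F6}: shipping cost 90 + fixed 41 = 131.
Compare {F1, F3, F4, F6}: shipping cost 98 + fixed 37 = 135.
All other subsets cost ≥ 128. Minimum total cost: 127.

127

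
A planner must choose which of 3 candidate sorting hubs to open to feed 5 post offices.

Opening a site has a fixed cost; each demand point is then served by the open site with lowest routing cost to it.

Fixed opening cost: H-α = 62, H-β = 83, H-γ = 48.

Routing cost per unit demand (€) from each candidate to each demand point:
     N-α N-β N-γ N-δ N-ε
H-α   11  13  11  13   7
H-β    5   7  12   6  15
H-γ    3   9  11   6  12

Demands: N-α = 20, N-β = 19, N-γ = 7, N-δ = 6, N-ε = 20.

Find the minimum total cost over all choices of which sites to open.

Open {H-α, H-γ}: assign each demand point to its cheapest open site.
  N-α→H-γ 20×3=60, N-β→H-γ 19×9=171, N-γ→H-α 7×11=77, N-δ→H-γ 6×6=36, N-ε→H-α 20×7=140
  routing cost 484, fixed 110 → total 594.
Compare {H-α, H-β}: routing cost 486 + fixed 145 = 631.
Compare {H-γ}: routing cost 584 + fixed 48 = 632.
Compare {H-α, H-β, H-γ}: routing cost 446 + fixed 193 = 639.
All other subsets cost ≥ 631. Minimum total cost: 594.

594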